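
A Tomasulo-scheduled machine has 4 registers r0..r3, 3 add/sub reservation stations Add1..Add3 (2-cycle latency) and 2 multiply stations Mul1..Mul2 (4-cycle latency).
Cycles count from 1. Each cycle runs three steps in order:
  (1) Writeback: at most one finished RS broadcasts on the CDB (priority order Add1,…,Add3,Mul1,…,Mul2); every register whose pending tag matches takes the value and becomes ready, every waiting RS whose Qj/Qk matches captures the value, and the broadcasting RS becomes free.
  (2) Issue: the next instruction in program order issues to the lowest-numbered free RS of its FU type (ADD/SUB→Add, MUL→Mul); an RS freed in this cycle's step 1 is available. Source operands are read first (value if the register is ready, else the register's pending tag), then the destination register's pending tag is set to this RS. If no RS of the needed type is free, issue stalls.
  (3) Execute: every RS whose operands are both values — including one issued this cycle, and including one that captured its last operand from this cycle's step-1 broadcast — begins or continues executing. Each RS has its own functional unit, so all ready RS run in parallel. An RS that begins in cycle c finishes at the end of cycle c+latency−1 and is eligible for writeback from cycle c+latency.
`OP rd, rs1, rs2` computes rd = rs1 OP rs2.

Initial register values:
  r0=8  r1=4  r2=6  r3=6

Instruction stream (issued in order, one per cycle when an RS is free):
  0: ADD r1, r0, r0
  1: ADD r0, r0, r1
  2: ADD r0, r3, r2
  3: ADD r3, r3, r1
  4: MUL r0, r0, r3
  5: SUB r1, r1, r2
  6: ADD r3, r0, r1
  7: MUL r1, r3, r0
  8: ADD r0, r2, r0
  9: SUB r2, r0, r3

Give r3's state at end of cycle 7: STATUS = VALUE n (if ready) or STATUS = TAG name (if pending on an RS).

STATUS = TAG Add2

  c1: issue ADD r1<-Add1  regs: r0:8,r1:Add1,r2:6,r3:6
  c2: issue ADD r0<-Add2  regs: r0:Add2,r1:Add1,r2:6,r3:6
  c3: CDB Add1=16; issue ADD r0<-Add1  regs: r0:Add1,r1:16,r2:6,r3:6
  c4: issue ADD r3<-Add3  regs: r0:Add1,r1:16,r2:6,r3:Add3
  c5: CDB Add1=12; issue MUL r0<-Mul1  regs: r0:Mul1,r1:16,r2:6,r3:Add3
  c6: CDB Add2=24; issue SUB r1<-Add1  regs: r0:Mul1,r1:Add1,r2:6,r3:Add3
  c7: CDB Add3=22; issue ADD r3<-Add2  regs: r0:Mul1,r1:Add1,r2:6,r3:Add2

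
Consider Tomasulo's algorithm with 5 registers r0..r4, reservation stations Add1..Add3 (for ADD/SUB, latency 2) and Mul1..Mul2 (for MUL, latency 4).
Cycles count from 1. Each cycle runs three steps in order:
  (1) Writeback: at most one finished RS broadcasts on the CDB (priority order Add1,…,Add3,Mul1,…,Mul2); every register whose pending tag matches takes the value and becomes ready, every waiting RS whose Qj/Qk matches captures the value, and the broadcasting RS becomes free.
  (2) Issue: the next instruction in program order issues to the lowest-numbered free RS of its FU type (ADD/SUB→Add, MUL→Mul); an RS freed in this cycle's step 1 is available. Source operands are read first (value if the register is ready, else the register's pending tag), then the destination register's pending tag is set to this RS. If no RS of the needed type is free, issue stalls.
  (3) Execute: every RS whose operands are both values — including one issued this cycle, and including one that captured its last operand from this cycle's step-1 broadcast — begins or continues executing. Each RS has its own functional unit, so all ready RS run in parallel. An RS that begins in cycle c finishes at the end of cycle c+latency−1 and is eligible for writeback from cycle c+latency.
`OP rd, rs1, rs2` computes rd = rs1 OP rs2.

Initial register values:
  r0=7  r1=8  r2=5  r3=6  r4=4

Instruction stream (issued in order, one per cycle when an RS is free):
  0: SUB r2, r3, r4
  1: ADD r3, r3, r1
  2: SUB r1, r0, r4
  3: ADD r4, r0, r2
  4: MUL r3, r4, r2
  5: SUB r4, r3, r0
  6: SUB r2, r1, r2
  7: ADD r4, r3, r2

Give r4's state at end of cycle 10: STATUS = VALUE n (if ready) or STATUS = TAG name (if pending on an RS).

STATUS = TAG Add3

  c1: issue SUB r2<-Add1  regs: r0:7,r1:8,r2:Add1,r3:6,r4:4
  c2: issue ADD r3<-Add2  regs: r0:7,r1:8,r2:Add1,r3:Add2,r4:4
  c3: CDB Add1=2; issue SUB r1<-Add1  regs: r0:7,r1:Add1,r2:2,r3:Add2,r4:4
  c4: CDB Add2=14; issue ADD r4<-Add2  regs: r0:7,r1:Add1,r2:2,r3:14,r4:Add2
  c5: CDB Add1=3; issue MUL r3<-Mul1  regs: r0:7,r1:3,r2:2,r3:Mul1,r4:Add2
  c6: CDB Add2=9; issue SUB r4<-Add1  regs: r0:7,r1:3,r2:2,r3:Mul1,r4:Add1
  c7: issue SUB r2<-Add2  regs: r0:7,r1:3,r2:Add2,r3:Mul1,r4:Add1
  c8: issue ADD r4<-Add3  regs: r0:7,r1:3,r2:Add2,r3:Mul1,r4:Add3
  c9: CDB Add2=1  regs: r0:7,r1:3,r2:1,r3:Mul1,r4:Add3
  c10: CDB Mul1=18  regs: r0:7,r1:3,r2:1,r3:18,r4:Add3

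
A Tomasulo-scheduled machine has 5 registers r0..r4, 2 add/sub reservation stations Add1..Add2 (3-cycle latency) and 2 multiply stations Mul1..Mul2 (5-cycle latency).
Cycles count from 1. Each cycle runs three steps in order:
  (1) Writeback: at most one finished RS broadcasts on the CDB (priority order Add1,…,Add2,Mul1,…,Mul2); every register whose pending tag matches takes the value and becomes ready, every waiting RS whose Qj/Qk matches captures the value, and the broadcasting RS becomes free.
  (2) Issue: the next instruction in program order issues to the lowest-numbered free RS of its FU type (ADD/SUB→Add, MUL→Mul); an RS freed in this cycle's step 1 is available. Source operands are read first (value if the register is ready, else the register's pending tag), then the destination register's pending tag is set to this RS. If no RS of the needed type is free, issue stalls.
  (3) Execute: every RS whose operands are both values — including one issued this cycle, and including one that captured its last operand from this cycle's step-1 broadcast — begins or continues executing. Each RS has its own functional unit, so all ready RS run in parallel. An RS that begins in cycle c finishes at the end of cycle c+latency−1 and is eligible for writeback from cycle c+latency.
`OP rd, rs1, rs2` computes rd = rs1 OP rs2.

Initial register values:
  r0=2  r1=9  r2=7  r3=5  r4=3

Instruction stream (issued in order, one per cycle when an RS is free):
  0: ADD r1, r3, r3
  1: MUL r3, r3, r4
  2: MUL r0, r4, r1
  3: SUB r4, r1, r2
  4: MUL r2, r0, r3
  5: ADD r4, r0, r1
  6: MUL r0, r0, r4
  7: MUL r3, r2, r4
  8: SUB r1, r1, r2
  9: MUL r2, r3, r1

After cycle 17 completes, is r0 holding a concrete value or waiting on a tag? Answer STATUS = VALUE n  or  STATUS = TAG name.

STATUS = VALUE 1200

c1: issue ADD r1<-Add1 | r0:2,r1:Add1,r2:7,r3:5,r4:3
c2: issue MUL r3<-Mul1 | r0:2,r1:Add1,r2:7,r3:Mul1,r4:3
c3: issue MUL r0<-Mul2 | r0:Mul2,r1:Add1,r2:7,r3:Mul1,r4:3
c4: CDB Add1=10; issue SUB r4<-Add1 | r0:Mul2,r1:10,r2:7,r3:Mul1,r4:Add1
c5: stall | r0:Mul2,r1:10,r2:7,r3:Mul1,r4:Add1
c6: stall | r0:Mul2,r1:10,r2:7,r3:Mul1,r4:Add1
c7: CDB Add1=3; stall | r0:Mul2,r1:10,r2:7,r3:Mul1,r4:3
c8: CDB Mul1=15; issue MUL r2<-Mul1 | r0:Mul2,r1:10,r2:Mul1,r3:15,r4:3
c9: CDB Mul2=30; issue ADD r4<-Add1 | r0:30,r1:10,r2:Mul1,r3:15,r4:Add1
c10: issue MUL r0<-Mul2 | r0:Mul2,r1:10,r2:Mul1,r3:15,r4:Add1
c11: stall | r0:Mul2,r1:10,r2:Mul1,r3:15,r4:Add1
c12: CDB Add1=40; stall | r0:Mul2,r1:10,r2:Mul1,r3:15,r4:40
c13: stall | r0:Mul2,r1:10,r2:Mul1,r3:15,r4:40
c14: CDB Mul1=450; issue MUL r3<-Mul1 | r0:Mul2,r1:10,r2:450,r3:Mul1,r4:40
c15: issue SUB r1<-Add1 | r0:Mul2,r1:Add1,r2:450,r3:Mul1,r4:40
c16: stall | r0:Mul2,r1:Add1,r2:450,r3:Mul1,r4:40
c17: CDB Mul2=1200; issue MUL r2<-Mul2 | r0:1200,r1:Add1,r2:Mul2,r3:Mul1,r4:40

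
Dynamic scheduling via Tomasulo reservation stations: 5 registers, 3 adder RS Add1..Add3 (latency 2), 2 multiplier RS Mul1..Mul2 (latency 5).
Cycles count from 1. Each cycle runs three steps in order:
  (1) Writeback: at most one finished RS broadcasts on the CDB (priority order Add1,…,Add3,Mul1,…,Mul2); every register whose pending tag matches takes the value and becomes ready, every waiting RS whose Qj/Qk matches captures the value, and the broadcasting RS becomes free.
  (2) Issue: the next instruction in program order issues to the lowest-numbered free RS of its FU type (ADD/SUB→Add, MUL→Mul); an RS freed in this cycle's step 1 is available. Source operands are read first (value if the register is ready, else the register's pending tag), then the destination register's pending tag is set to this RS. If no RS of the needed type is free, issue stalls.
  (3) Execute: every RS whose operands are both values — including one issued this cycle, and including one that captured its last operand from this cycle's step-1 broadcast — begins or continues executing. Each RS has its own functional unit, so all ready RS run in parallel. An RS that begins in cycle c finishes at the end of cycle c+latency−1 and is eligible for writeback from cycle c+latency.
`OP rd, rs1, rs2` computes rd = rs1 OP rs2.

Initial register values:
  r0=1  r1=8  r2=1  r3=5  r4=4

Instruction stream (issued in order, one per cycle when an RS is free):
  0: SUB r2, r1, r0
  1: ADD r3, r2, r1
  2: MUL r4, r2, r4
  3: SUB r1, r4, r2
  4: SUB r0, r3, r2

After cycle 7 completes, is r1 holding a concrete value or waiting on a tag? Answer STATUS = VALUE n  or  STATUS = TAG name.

  c1: issue SUB r2<-Add1  regs: r0:1,r1:8,r2:Add1,r3:5,r4:4
  c2: issue ADD r3<-Add2  regs: r0:1,r1:8,r2:Add1,r3:Add2,r4:4
  c3: CDB Add1=7; issue MUL r4<-Mul1  regs: r0:1,r1:8,r2:7,r3:Add2,r4:Mul1
  c4: issue SUB r1<-Add1  regs: r0:1,r1:Add1,r2:7,r3:Add2,r4:Mul1
  c5: CDB Add2=15; issue SUB r0<-Add2  regs: r0:Add2,r1:Add1,r2:7,r3:15,r4:Mul1
  c6: -  regs: r0:Add2,r1:Add1,r2:7,r3:15,r4:Mul1
  c7: CDB Add2=8  regs: r0:8,r1:Add1,r2:7,r3:15,r4:Mul1

STATUS = TAG Add1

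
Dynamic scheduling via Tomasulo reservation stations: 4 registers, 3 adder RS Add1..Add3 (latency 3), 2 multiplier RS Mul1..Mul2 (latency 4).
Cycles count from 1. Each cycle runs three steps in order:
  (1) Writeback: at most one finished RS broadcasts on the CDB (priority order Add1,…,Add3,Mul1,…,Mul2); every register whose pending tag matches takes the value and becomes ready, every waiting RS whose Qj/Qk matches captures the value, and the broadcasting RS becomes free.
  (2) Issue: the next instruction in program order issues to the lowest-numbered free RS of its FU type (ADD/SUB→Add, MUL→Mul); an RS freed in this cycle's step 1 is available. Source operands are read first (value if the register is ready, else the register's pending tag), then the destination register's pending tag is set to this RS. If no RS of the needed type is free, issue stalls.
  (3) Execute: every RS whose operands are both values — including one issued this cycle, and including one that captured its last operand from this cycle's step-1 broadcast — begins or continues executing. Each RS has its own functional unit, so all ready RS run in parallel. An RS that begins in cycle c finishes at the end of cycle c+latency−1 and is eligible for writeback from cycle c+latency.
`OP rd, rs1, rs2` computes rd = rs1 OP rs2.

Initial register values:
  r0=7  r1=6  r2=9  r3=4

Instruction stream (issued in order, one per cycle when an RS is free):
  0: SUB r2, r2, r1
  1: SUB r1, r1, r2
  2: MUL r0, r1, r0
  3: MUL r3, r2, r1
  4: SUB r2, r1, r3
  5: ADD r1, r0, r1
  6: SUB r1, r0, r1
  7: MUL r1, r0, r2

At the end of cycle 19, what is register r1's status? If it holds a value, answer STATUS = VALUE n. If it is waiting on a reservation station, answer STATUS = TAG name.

  c1: issue SUB r2<-Add1  regs: r0:7,r1:6,r2:Add1,r3:4
  c2: issue SUB r1<-Add2  regs: r0:7,r1:Add2,r2:Add1,r3:4
  c3: issue MUL r0<-Mul1  regs: r0:Mul1,r1:Add2,r2:Add1,r3:4
  c4: CDB Add1=3; issue MUL r3<-Mul2  regs: r0:Mul1,r1:Add2,r2:3,r3:Mul2
  c5: issue SUB r2<-Add1  regs: r0:Mul1,r1:Add2,r2:Add1,r3:Mul2
  c6: issue ADD r1<-Add3  regs: r0:Mul1,r1:Add3,r2:Add1,r3:Mul2
  c7: CDB Add2=3; issue SUB r1<-Add2  regs: r0:Mul1,r1:Add2,r2:Add1,r3:Mul2
  c8: stall  regs: r0:Mul1,r1:Add2,r2:Add1,r3:Mul2
  c9: stall  regs: r0:Mul1,r1:Add2,r2:Add1,r3:Mul2
  c10: stall  regs: r0:Mul1,r1:Add2,r2:Add1,r3:Mul2
  c11: CDB Mul1=21; issue MUL r1<-Mul1  regs: r0:21,r1:Mul1,r2:Add1,r3:Mul2
  c12: CDB Mul2=9  regs: r0:21,r1:Mul1,r2:Add1,r3:9
  c13: -  regs: r0:21,r1:Mul1,r2:Add1,r3:9
  c14: CDB Add3=24  regs: r0:21,r1:Mul1,r2:Add1,r3:9
  c15: CDB Add1=-6  regs: r0:21,r1:Mul1,r2:-6,r3:9
  c16: -  regs: r0:21,r1:Mul1,r2:-6,r3:9
  c17: CDB Add2=-3  regs: r0:21,r1:Mul1,r2:-6,r3:9
  c18: -  regs: r0:21,r1:Mul1,r2:-6,r3:9
  c19: CDB Mul1=-126  regs: r0:21,r1:-126,r2:-6,r3:9

STATUS = VALUE -126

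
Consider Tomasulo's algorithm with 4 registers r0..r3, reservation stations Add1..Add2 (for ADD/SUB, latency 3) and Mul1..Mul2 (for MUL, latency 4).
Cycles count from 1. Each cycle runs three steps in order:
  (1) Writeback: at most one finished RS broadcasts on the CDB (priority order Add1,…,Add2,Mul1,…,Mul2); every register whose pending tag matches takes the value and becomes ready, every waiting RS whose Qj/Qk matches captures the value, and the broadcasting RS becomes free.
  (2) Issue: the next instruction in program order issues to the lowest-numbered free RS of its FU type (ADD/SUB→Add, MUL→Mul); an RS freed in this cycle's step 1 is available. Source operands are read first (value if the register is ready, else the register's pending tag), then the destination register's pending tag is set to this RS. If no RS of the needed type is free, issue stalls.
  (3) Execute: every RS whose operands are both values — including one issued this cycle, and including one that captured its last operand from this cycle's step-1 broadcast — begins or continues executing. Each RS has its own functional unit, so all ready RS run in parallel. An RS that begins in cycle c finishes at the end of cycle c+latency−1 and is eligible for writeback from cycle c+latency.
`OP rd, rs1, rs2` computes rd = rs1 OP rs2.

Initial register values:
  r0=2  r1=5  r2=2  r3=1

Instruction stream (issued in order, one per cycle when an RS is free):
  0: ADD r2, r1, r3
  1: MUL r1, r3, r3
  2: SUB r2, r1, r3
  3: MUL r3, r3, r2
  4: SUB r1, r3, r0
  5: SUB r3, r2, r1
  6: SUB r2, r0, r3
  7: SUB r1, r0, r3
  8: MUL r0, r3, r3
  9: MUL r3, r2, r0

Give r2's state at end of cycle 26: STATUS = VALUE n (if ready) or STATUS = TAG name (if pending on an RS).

c1: issue ADD r2<-Add1 | r0:2,r1:5,r2:Add1,r3:1
c2: issue MUL r1<-Mul1 | r0:2,r1:Mul1,r2:Add1,r3:1
c3: issue SUB r2<-Add2 | r0:2,r1:Mul1,r2:Add2,r3:1
c4: CDB Add1=6; issue MUL r3<-Mul2 | r0:2,r1:Mul1,r2:Add2,r3:Mul2
c5: issue SUB r1<-Add1 | r0:2,r1:Add1,r2:Add2,r3:Mul2
c6: CDB Mul1=1; stall | r0:2,r1:Add1,r2:Add2,r3:Mul2
c7: stall | r0:2,r1:Add1,r2:Add2,r3:Mul2
c8: stall | r0:2,r1:Add1,r2:Add2,r3:Mul2
c9: CDB Add2=0; issue SUB r3<-Add2 | r0:2,r1:Add1,r2:0,r3:Add2
c10: stall | r0:2,r1:Add1,r2:0,r3:Add2
c11: stall | r0:2,r1:Add1,r2:0,r3:Add2
c12: stall | r0:2,r1:Add1,r2:0,r3:Add2
c13: CDB Mul2=0; stall | r0:2,r1:Add1,r2:0,r3:Add2
c14: stall | r0:2,r1:Add1,r2:0,r3:Add2
c15: stall | r0:2,r1:Add1,r2:0,r3:Add2
c16: CDB Add1=-2; issue SUB r2<-Add1 | r0:2,r1:-2,r2:Add1,r3:Add2
c17: stall | r0:2,r1:-2,r2:Add1,r3:Add2
c18: stall | r0:2,r1:-2,r2:Add1,r3:Add2
c19: CDB Add2=2; issue SUB r1<-Add2 | r0:2,r1:Add2,r2:Add1,r3:2
c20: issue MUL r0<-Mul1 | r0:Mul1,r1:Add2,r2:Add1,r3:2
c21: issue MUL r3<-Mul2 | r0:Mul1,r1:Add2,r2:Add1,r3:Mul2
c22: CDB Add1=0 | r0:Mul1,r1:Add2,r2:0,r3:Mul2
c23: CDB Add2=0 | r0:Mul1,r1:0,r2:0,r3:Mul2
c24: CDB Mul1=4 | r0:4,r1:0,r2:0,r3:Mul2
c25: - | r0:4,r1:0,r2:0,r3:Mul2
c26: - | r0:4,r1:0,r2:0,r3:Mul2

STATUS = VALUE 0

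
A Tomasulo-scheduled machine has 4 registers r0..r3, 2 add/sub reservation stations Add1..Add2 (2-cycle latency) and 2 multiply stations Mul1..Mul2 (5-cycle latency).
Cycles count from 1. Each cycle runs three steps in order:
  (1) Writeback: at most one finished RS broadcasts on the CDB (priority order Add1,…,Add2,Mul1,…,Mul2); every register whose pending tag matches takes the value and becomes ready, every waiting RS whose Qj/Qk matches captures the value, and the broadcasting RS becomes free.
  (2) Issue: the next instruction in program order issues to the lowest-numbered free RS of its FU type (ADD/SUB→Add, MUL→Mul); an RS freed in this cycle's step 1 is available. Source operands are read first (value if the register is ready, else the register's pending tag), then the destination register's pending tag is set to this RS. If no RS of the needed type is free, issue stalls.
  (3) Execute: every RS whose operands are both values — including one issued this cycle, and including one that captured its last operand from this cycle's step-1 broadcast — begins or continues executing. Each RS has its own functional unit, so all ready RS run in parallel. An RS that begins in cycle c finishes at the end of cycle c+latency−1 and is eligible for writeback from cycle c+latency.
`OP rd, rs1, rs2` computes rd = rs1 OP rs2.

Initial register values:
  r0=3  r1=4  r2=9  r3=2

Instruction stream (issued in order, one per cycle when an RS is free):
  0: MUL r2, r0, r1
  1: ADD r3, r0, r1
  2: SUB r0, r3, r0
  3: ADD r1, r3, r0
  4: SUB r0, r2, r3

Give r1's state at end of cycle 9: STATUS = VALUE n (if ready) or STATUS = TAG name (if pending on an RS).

c1: issue MUL r2<-Mul1 | r0:3,r1:4,r2:Mul1,r3:2
c2: issue ADD r3<-Add1 | r0:3,r1:4,r2:Mul1,r3:Add1
c3: issue SUB r0<-Add2 | r0:Add2,r1:4,r2:Mul1,r3:Add1
c4: CDB Add1=7; issue ADD r1<-Add1 | r0:Add2,r1:Add1,r2:Mul1,r3:7
c5: stall | r0:Add2,r1:Add1,r2:Mul1,r3:7
c6: CDB Add2=4; issue SUB r0<-Add2 | r0:Add2,r1:Add1,r2:Mul1,r3:7
c7: CDB Mul1=12 | r0:Add2,r1:Add1,r2:12,r3:7
c8: CDB Add1=11 | r0:Add2,r1:11,r2:12,r3:7
c9: CDB Add2=5 | r0:5,r1:11,r2:12,r3:7

STATUS = VALUE 11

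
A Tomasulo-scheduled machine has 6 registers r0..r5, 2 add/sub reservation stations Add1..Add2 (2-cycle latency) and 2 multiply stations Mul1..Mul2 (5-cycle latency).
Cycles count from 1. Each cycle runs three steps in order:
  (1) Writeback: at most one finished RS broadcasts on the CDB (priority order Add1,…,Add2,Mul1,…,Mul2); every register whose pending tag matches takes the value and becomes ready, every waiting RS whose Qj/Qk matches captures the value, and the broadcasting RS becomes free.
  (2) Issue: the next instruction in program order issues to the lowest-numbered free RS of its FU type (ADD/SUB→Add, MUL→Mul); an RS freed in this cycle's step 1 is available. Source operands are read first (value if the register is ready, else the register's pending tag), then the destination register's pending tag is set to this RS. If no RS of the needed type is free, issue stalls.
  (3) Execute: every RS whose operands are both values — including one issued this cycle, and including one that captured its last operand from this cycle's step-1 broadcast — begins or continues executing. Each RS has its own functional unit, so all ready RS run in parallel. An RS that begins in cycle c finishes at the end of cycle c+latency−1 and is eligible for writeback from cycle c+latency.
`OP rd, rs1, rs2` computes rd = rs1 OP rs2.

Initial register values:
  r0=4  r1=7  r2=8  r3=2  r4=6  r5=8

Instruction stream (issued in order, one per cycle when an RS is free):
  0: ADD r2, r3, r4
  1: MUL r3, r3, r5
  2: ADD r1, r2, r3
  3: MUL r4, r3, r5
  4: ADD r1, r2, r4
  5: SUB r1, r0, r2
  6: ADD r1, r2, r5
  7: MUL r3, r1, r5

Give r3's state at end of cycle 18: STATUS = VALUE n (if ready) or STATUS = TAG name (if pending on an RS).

STATUS = VALUE 128

cycle 1: issue ADD r2<-Add1 // r0:4,r1:7,r2:Add1,r3:2,r4:6,r5:8
cycle 2: issue MUL r3<-Mul1 // r0:4,r1:7,r2:Add1,r3:Mul1,r4:6,r5:8
cycle 3: CDB Add1=8; issue ADD r1<-Add1 // r0:4,r1:Add1,r2:8,r3:Mul1,r4:6,r5:8
cycle 4: issue MUL r4<-Mul2 // r0:4,r1:Add1,r2:8,r3:Mul1,r4:Mul2,r5:8
cycle 5: issue ADD r1<-Add2 // r0:4,r1:Add2,r2:8,r3:Mul1,r4:Mul2,r5:8
cycle 6: stall // r0:4,r1:Add2,r2:8,r3:Mul1,r4:Mul2,r5:8
cycle 7: CDB Mul1=16; stall // r0:4,r1:Add2,r2:8,r3:16,r4:Mul2,r5:8
cycle 8: stall // r0:4,r1:Add2,r2:8,r3:16,r4:Mul2,r5:8
cycle 9: CDB Add1=24; issue SUB r1<-Add1 // r0:4,r1:Add1,r2:8,r3:16,r4:Mul2,r5:8
cycle 10: stall // r0:4,r1:Add1,r2:8,r3:16,r4:Mul2,r5:8
cycle 11: CDB Add1=-4; issue ADD r1<-Add1 // r0:4,r1:Add1,r2:8,r3:16,r4:Mul2,r5:8
cycle 12: CDB Mul2=128; issue MUL r3<-Mul1 // r0:4,r1:Add1,r2:8,r3:Mul1,r4:128,r5:8
cycle 13: CDB Add1=16 // r0:4,r1:16,r2:8,r3:Mul1,r4:128,r5:8
cycle 14: CDB Add2=136 // r0:4,r1:16,r2:8,r3:Mul1,r4:128,r5:8
cycle 15: - // r0:4,r1:16,r2:8,r3:Mul1,r4:128,r5:8
cycle 16: - // r0:4,r1:16,r2:8,r3:Mul1,r4:128,r5:8
cycle 17: - // r0:4,r1:16,r2:8,r3:Mul1,r4:128,r5:8
cycle 18: CDB Mul1=128 // r0:4,r1:16,r2:8,r3:128,r4:128,r5:8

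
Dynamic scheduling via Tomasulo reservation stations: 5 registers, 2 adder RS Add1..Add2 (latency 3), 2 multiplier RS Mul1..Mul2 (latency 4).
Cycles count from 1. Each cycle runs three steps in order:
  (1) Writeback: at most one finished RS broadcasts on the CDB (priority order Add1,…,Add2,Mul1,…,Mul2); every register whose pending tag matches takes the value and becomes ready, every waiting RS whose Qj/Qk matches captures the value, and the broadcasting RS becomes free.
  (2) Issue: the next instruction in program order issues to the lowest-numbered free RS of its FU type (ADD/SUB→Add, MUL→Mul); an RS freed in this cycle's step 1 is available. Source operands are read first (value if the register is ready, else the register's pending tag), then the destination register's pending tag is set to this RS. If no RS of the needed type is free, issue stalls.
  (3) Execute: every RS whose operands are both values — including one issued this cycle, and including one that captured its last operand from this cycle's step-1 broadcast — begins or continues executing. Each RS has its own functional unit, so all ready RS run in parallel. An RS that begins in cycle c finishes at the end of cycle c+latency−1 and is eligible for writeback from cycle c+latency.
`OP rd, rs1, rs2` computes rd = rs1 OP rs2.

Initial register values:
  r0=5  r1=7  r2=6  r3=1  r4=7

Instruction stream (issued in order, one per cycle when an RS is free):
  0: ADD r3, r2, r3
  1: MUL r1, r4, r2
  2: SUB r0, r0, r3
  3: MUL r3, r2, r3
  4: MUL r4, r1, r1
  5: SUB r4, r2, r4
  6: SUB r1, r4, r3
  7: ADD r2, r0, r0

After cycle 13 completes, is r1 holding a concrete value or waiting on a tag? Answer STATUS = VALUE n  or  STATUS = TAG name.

c1: issue ADD r3<-Add1 | r0:5,r1:7,r2:6,r3:Add1,r4:7
c2: issue MUL r1<-Mul1 | r0:5,r1:Mul1,r2:6,r3:Add1,r4:7
c3: issue SUB r0<-Add2 | r0:Add2,r1:Mul1,r2:6,r3:Add1,r4:7
c4: CDB Add1=7; issue MUL r3<-Mul2 | r0:Add2,r1:Mul1,r2:6,r3:Mul2,r4:7
c5: stall | r0:Add2,r1:Mul1,r2:6,r3:Mul2,r4:7
c6: CDB Mul1=42; issue MUL r4<-Mul1 | r0:Add2,r1:42,r2:6,r3:Mul2,r4:Mul1
c7: CDB Add2=-2; issue SUB r4<-Add1 | r0:-2,r1:42,r2:6,r3:Mul2,r4:Add1
c8: CDB Mul2=42; issue SUB r1<-Add2 | r0:-2,r1:Add2,r2:6,r3:42,r4:Add1
c9: stall | r0:-2,r1:Add2,r2:6,r3:42,r4:Add1
c10: CDB Mul1=1764; stall | r0:-2,r1:Add2,r2:6,r3:42,r4:Add1
c11: stall | r0:-2,r1:Add2,r2:6,r3:42,r4:Add1
c12: stall | r0:-2,r1:Add2,r2:6,r3:42,r4:Add1
c13: CDB Add1=-1758; issue ADD r2<-Add1 | r0:-2,r1:Add2,r2:Add1,r3:42,r4:-1758

STATUS = TAG Add2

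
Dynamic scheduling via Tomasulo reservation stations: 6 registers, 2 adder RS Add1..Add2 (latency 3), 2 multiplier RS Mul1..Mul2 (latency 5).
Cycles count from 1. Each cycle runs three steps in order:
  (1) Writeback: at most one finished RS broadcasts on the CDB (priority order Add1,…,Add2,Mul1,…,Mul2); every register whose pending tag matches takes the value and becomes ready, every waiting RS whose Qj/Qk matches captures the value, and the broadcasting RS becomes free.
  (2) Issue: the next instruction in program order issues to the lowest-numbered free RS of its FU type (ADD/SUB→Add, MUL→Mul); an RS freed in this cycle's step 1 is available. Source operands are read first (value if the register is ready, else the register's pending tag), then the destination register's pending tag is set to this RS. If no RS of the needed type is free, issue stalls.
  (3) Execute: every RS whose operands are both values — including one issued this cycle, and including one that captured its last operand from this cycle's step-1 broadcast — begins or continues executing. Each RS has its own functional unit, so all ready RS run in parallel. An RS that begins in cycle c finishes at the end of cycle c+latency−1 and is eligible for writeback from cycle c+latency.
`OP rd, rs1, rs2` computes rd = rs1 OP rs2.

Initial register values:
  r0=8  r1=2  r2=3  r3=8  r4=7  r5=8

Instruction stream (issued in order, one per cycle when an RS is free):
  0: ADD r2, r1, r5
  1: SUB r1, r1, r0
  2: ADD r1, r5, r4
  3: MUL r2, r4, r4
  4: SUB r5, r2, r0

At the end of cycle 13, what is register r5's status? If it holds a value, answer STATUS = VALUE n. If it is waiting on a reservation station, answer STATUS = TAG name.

cycle 1: issue ADD r2<-Add1 // r0:8,r1:2,r2:Add1,r3:8,r4:7,r5:8
cycle 2: issue SUB r1<-Add2 // r0:8,r1:Add2,r2:Add1,r3:8,r4:7,r5:8
cycle 3: stall // r0:8,r1:Add2,r2:Add1,r3:8,r4:7,r5:8
cycle 4: CDB Add1=10; issue ADD r1<-Add1 // r0:8,r1:Add1,r2:10,r3:8,r4:7,r5:8
cycle 5: CDB Add2=-6; issue MUL r2<-Mul1 // r0:8,r1:Add1,r2:Mul1,r3:8,r4:7,r5:8
cycle 6: issue SUB r5<-Add2 // r0:8,r1:Add1,r2:Mul1,r3:8,r4:7,r5:Add2
cycle 7: CDB Add1=15 // r0:8,r1:15,r2:Mul1,r3:8,r4:7,r5:Add2
cycle 8: - // r0:8,r1:15,r2:Mul1,r3:8,r4:7,r5:Add2
cycle 9: - // r0:8,r1:15,r2:Mul1,r3:8,r4:7,r5:Add2
cycle 10: CDB Mul1=49 // r0:8,r1:15,r2:49,r3:8,r4:7,r5:Add2
cycle 11: - // r0:8,r1:15,r2:49,r3:8,r4:7,r5:Add2
cycle 12: - // r0:8,r1:15,r2:49,r3:8,r4:7,r5:Add2
cycle 13: CDB Add2=41 // r0:8,r1:15,r2:49,r3:8,r4:7,r5:41

STATUS = VALUE 41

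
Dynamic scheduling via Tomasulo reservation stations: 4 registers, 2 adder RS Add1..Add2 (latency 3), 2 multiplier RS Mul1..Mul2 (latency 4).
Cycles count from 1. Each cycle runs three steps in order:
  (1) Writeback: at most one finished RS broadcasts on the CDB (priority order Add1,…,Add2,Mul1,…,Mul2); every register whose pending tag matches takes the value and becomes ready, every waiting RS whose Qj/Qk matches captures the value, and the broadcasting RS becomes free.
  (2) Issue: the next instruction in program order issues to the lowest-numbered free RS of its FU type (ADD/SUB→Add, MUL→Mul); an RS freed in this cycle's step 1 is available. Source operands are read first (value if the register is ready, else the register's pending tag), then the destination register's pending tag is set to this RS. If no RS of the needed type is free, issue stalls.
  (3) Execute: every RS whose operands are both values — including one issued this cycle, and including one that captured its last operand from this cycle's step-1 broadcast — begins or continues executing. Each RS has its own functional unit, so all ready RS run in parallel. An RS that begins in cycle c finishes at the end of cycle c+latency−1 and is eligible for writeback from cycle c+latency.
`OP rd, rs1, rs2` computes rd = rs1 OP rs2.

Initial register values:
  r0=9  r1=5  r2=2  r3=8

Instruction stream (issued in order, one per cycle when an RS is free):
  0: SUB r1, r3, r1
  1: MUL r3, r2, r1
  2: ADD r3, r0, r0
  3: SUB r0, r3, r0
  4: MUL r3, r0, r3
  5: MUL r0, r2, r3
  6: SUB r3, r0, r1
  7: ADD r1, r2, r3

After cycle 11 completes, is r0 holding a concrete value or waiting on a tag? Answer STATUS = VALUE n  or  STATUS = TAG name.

STATUS = TAG Mul1

cycle 1: issue SUB r1<-Add1 // r0:9,r1:Add1,r2:2,r3:8
cycle 2: issue MUL r3<-Mul1 // r0:9,r1:Add1,r2:2,r3:Mul1
cycle 3: issue ADD r3<-Add2 // r0:9,r1:Add1,r2:2,r3:Add2
cycle 4: CDB Add1=3; issue SUB r0<-Add1 // r0:Add1,r1:3,r2:2,r3:Add2
cycle 5: issue MUL r3<-Mul2 // r0:Add1,r1:3,r2:2,r3:Mul2
cycle 6: CDB Add2=18; stall // r0:Add1,r1:3,r2:2,r3:Mul2
cycle 7: stall // r0:Add1,r1:3,r2:2,r3:Mul2
cycle 8: CDB Mul1=6; issue MUL r0<-Mul1 // r0:Mul1,r1:3,r2:2,r3:Mul2
cycle 9: CDB Add1=9; issue SUB r3<-Add1 // r0:Mul1,r1:3,r2:2,r3:Add1
cycle 10: issue ADD r1<-Add2 // r0:Mul1,r1:Add2,r2:2,r3:Add1
cycle 11: - // r0:Mul1,r1:Add2,r2:2,r3:Add1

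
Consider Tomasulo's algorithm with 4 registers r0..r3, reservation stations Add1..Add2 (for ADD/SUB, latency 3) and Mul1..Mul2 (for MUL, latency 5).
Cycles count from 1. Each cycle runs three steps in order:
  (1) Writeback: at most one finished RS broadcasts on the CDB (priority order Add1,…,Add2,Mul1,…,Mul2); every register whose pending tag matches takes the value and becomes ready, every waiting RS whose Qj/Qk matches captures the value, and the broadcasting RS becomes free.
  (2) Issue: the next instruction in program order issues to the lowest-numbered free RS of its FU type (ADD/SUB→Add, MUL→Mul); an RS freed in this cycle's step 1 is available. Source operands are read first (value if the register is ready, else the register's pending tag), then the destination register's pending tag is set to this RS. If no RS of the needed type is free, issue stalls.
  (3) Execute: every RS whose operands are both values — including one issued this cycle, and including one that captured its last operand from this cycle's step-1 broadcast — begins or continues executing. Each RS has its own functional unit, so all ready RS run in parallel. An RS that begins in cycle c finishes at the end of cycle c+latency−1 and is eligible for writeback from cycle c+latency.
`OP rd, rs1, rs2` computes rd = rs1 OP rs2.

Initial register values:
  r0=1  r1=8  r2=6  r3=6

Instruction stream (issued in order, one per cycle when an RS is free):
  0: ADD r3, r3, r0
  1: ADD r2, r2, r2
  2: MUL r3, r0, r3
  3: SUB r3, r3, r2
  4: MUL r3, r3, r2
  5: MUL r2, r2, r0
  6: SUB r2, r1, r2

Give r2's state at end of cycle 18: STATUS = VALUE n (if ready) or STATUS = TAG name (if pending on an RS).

STATUS = VALUE -4

  c1: issue ADD r3<-Add1  regs: r0:1,r1:8,r2:6,r3:Add1
  c2: issue ADD r2<-Add2  regs: r0:1,r1:8,r2:Add2,r3:Add1
  c3: issue MUL r3<-Mul1  regs: r0:1,r1:8,r2:Add2,r3:Mul1
  c4: CDB Add1=7; issue SUB r3<-Add1  regs: r0:1,r1:8,r2:Add2,r3:Add1
  c5: CDB Add2=12; issue MUL r3<-Mul2  regs: r0:1,r1:8,r2:12,r3:Mul2
  c6: stall  regs: r0:1,r1:8,r2:12,r3:Mul2
  c7: stall  regs: r0:1,r1:8,r2:12,r3:Mul2
  c8: stall  regs: r0:1,r1:8,r2:12,r3:Mul2
  c9: CDB Mul1=7; issue MUL r2<-Mul1  regs: r0:1,r1:8,r2:Mul1,r3:Mul2
  c10: issue SUB r2<-Add2  regs: r0:1,r1:8,r2:Add2,r3:Mul2
  c11: -  regs: r0:1,r1:8,r2:Add2,r3:Mul2
  c12: CDB Add1=-5  regs: r0:1,r1:8,r2:Add2,r3:Mul2
  c13: -  regs: r0:1,r1:8,r2:Add2,r3:Mul2
  c14: CDB Mul1=12  regs: r0:1,r1:8,r2:Add2,r3:Mul2
  c15: -  regs: r0:1,r1:8,r2:Add2,r3:Mul2
  c16: -  regs: r0:1,r1:8,r2:Add2,r3:Mul2
  c17: CDB Add2=-4  regs: r0:1,r1:8,r2:-4,r3:Mul2
  c18: CDB Mul2=-60  regs: r0:1,r1:8,r2:-4,r3:-60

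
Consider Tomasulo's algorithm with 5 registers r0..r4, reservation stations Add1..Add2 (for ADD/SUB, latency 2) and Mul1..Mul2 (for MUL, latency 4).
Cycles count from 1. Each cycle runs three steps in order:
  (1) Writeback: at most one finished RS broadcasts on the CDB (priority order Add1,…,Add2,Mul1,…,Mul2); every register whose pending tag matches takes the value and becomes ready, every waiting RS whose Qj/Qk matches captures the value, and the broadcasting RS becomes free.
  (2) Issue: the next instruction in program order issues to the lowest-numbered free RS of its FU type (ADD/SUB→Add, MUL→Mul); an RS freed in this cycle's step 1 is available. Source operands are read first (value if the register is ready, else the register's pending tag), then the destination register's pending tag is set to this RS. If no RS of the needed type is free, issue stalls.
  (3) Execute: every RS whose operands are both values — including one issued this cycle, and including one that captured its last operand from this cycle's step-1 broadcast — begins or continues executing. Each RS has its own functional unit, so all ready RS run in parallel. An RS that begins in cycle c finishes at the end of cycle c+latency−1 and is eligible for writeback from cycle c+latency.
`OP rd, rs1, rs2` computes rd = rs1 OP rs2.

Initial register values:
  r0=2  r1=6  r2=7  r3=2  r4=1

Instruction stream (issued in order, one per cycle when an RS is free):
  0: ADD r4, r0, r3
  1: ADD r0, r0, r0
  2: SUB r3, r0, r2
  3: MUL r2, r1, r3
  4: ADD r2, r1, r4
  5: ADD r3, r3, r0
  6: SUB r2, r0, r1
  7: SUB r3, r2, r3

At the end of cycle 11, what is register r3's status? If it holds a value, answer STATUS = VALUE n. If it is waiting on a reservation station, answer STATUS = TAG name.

c1: issue ADD r4<-Add1 | r0:2,r1:6,r2:7,r3:2,r4:Add1
c2: issue ADD r0<-Add2 | r0:Add2,r1:6,r2:7,r3:2,r4:Add1
c3: CDB Add1=4; issue SUB r3<-Add1 | r0:Add2,r1:6,r2:7,r3:Add1,r4:4
c4: CDB Add2=4; issue MUL r2<-Mul1 | r0:4,r1:6,r2:Mul1,r3:Add1,r4:4
c5: issue ADD r2<-Add2 | r0:4,r1:6,r2:Add2,r3:Add1,r4:4
c6: CDB Add1=-3; issue ADD r3<-Add1 | r0:4,r1:6,r2:Add2,r3:Add1,r4:4
c7: CDB Add2=10; issue SUB r2<-Add2 | r0:4,r1:6,r2:Add2,r3:Add1,r4:4
c8: CDB Add1=1; issue SUB r3<-Add1 | r0:4,r1:6,r2:Add2,r3:Add1,r4:4
c9: CDB Add2=-2 | r0:4,r1:6,r2:-2,r3:Add1,r4:4
c10: CDB Mul1=-18 | r0:4,r1:6,r2:-2,r3:Add1,r4:4
c11: CDB Add1=-3 | r0:4,r1:6,r2:-2,r3:-3,r4:4

STATUS = VALUE -3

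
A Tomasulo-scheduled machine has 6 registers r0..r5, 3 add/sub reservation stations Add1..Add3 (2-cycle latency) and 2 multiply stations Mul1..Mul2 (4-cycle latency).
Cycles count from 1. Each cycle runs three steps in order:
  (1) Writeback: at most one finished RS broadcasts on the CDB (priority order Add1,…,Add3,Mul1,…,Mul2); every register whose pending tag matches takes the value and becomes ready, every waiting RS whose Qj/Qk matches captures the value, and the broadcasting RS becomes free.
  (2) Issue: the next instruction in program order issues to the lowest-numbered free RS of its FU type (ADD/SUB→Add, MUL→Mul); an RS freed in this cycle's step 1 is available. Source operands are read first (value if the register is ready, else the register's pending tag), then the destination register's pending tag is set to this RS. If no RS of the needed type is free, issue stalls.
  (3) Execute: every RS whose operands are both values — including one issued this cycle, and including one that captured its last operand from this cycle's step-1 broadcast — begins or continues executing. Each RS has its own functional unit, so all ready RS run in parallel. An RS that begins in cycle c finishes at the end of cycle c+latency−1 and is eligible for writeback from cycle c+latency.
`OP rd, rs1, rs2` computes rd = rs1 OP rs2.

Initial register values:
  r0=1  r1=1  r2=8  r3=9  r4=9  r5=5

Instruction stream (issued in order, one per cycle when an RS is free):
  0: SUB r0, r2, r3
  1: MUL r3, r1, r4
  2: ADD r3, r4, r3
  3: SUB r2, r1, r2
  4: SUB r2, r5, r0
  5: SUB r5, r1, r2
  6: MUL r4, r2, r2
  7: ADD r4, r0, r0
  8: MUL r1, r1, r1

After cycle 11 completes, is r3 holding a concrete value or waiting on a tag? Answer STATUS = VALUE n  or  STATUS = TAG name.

c1: issue SUB r0<-Add1 | r0:Add1,r1:1,r2:8,r3:9,r4:9,r5:5
c2: issue MUL r3<-Mul1 | r0:Add1,r1:1,r2:8,r3:Mul1,r4:9,r5:5
c3: CDB Add1=-1; issue ADD r3<-Add1 | r0:-1,r1:1,r2:8,r3:Add1,r4:9,r5:5
c4: issue SUB r2<-Add2 | r0:-1,r1:1,r2:Add2,r3:Add1,r4:9,r5:5
c5: issue SUB r2<-Add3 | r0:-1,r1:1,r2:Add3,r3:Add1,r4:9,r5:5
c6: CDB Add2=-7; issue SUB r5<-Add2 | r0:-1,r1:1,r2:Add3,r3:Add1,r4:9,r5:Add2
c7: CDB Add3=6; issue MUL r4<-Mul2 | r0:-1,r1:1,r2:6,r3:Add1,r4:Mul2,r5:Add2
c8: CDB Mul1=9; issue ADD r4<-Add3 | r0:-1,r1:1,r2:6,r3:Add1,r4:Add3,r5:Add2
c9: CDB Add2=-5; issue MUL r1<-Mul1 | r0:-1,r1:Mul1,r2:6,r3:Add1,r4:Add3,r5:-5
c10: CDB Add1=18 | r0:-1,r1:Mul1,r2:6,r3:18,r4:Add3,r5:-5
c11: CDB Add3=-2 | r0:-1,r1:Mul1,r2:6,r3:18,r4:-2,r5:-5

STATUS = VALUE 18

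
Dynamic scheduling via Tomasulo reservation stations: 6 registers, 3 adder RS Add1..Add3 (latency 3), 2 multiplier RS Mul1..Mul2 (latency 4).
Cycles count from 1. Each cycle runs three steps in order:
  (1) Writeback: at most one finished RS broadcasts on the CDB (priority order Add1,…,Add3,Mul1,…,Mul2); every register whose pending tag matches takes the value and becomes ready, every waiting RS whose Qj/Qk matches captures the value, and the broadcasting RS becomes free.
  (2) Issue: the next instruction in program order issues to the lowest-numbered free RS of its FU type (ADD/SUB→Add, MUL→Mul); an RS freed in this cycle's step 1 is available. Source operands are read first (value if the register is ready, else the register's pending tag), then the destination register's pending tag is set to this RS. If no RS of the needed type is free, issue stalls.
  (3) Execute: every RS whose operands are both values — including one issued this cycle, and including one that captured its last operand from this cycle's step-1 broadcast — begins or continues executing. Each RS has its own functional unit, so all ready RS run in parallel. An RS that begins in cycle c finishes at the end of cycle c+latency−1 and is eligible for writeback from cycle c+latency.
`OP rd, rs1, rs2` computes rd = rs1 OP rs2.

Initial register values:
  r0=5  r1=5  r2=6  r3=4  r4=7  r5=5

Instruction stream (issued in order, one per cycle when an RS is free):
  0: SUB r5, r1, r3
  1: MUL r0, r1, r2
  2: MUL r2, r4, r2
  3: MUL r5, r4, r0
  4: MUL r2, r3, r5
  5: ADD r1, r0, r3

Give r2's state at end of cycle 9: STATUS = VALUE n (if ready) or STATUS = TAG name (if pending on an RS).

cycle 1: issue SUB r5<-Add1 // r0:5,r1:5,r2:6,r3:4,r4:7,r5:Add1
cycle 2: issue MUL r0<-Mul1 // r0:Mul1,r1:5,r2:6,r3:4,r4:7,r5:Add1
cycle 3: issue MUL r2<-Mul2 // r0:Mul1,r1:5,r2:Mul2,r3:4,r4:7,r5:Add1
cycle 4: CDB Add1=1; stall // r0:Mul1,r1:5,r2:Mul2,r3:4,r4:7,r5:1
cycle 5: stall // r0:Mul1,r1:5,r2:Mul2,r3:4,r4:7,r5:1
cycle 6: CDB Mul1=30; issue MUL r5<-Mul1 // r0:30,r1:5,r2:Mul2,r3:4,r4:7,r5:Mul1
cycle 7: CDB Mul2=42; issue MUL r2<-Mul2 // r0:30,r1:5,r2:Mul2,r3:4,r4:7,r5:Mul1
cycle 8: issue ADD r1<-Add1 // r0:30,r1:Add1,r2:Mul2,r3:4,r4:7,r5:Mul1
cycle 9: - // r0:30,r1:Add1,r2:Mul2,r3:4,r4:7,r5:Mul1

STATUS = TAG Mul2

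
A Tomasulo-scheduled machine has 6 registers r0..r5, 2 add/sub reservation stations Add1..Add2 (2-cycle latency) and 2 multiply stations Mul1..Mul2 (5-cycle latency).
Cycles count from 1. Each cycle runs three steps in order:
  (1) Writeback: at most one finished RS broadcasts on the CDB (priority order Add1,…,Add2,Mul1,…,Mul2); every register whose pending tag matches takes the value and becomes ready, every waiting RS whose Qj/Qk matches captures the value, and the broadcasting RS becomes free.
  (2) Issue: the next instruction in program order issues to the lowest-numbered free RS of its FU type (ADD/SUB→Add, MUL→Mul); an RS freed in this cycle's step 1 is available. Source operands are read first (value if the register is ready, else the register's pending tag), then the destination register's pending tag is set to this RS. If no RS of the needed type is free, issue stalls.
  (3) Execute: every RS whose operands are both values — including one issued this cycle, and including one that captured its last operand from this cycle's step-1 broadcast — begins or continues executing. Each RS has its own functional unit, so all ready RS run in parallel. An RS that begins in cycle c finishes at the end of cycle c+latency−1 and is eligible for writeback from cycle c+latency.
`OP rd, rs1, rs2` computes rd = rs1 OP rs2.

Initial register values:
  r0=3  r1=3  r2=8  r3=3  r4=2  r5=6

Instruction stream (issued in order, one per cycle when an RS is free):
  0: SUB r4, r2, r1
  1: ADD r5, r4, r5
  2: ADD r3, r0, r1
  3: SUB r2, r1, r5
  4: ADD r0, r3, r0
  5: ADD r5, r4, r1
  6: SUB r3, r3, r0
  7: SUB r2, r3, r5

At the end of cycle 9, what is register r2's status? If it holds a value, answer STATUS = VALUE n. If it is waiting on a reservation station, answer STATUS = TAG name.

STATUS = VALUE -8

  c1: issue SUB r4<-Add1  regs: r0:3,r1:3,r2:8,r3:3,r4:Add1,r5:6
  c2: issue ADD r5<-Add2  regs: r0:3,r1:3,r2:8,r3:3,r4:Add1,r5:Add2
  c3: CDB Add1=5; issue ADD r3<-Add1  regs: r0:3,r1:3,r2:8,r3:Add1,r4:5,r5:Add2
  c4: stall  regs: r0:3,r1:3,r2:8,r3:Add1,r4:5,r5:Add2
  c5: CDB Add1=6; issue SUB r2<-Add1  regs: r0:3,r1:3,r2:Add1,r3:6,r4:5,r5:Add2
  c6: CDB Add2=11; issue ADD r0<-Add2  regs: r0:Add2,r1:3,r2:Add1,r3:6,r4:5,r5:11
  c7: stall  regs: r0:Add2,r1:3,r2:Add1,r3:6,r4:5,r5:11
  c8: CDB Add1=-8; issue ADD r5<-Add1  regs: r0:Add2,r1:3,r2:-8,r3:6,r4:5,r5:Add1
  c9: CDB Add2=9; issue SUB r3<-Add2  regs: r0:9,r1:3,r2:-8,r3:Add2,r4:5,r5:Add1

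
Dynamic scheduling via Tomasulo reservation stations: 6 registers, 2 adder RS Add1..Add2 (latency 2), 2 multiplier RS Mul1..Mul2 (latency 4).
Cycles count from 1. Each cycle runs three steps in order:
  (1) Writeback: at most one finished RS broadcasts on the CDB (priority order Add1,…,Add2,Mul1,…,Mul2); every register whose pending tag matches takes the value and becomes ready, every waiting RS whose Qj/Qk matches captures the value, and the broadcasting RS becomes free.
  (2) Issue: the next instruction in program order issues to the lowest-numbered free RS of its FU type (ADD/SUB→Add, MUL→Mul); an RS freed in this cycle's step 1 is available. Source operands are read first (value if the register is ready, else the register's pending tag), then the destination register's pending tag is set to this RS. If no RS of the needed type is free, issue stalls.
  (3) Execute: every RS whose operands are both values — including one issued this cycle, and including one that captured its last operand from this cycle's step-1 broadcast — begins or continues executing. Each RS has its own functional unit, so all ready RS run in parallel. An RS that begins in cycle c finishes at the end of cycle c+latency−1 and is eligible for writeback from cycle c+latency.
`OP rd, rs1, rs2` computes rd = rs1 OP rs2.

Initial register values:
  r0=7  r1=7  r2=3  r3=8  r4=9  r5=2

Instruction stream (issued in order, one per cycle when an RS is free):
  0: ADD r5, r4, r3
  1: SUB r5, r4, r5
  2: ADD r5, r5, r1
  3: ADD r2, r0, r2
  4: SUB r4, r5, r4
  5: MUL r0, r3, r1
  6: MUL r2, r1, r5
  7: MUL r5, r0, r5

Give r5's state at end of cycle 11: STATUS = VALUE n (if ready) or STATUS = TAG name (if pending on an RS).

cycle 1: issue ADD r5<-Add1 // r0:7,r1:7,r2:3,r3:8,r4:9,r5:Add1
cycle 2: issue SUB r5<-Add2 // r0:7,r1:7,r2:3,r3:8,r4:9,r5:Add2
cycle 3: CDB Add1=17; issue ADD r5<-Add1 // r0:7,r1:7,r2:3,r3:8,r4:9,r5:Add1
cycle 4: stall // r0:7,r1:7,r2:3,r3:8,r4:9,r5:Add1
cycle 5: CDB Add2=-8; issue ADD r2<-Add2 // r0:7,r1:7,r2:Add2,r3:8,r4:9,r5:Add1
cycle 6: stall // r0:7,r1:7,r2:Add2,r3:8,r4:9,r5:Add1
cycle 7: CDB Add1=-1; issue SUB r4<-Add1 // r0:7,r1:7,r2:Add2,r3:8,r4:Add1,r5:-1
cycle 8: CDB Add2=10; issue MUL r0<-Mul1 // r0:Mul1,r1:7,r2:10,r3:8,r4:Add1,r5:-1
cycle 9: CDB Add1=-10; issue MUL r2<-Mul2 // r0:Mul1,r1:7,r2:Mul2,r3:8,r4:-10,r5:-1
cycle 10: stall // r0:Mul1,r1:7,r2:Mul2,r3:8,r4:-10,r5:-1
cycle 11: stall // r0:Mul1,r1:7,r2:Mul2,r3:8,r4:-10,r5:-1

STATUS = VALUE -1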